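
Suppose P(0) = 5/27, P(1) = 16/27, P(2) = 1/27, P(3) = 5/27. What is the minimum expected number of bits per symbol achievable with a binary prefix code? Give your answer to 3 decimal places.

1.630 bits/symbol

Repeatedly combine the two least-probable nodes; the expected code length is the sum of the merged weights.
merge 1/27 + 5/27 → 2/9
merge 5/27 + 2/9 → 11/27
merge 11/27 + 16/27 → 1
L = 2/9 + 11/27 + 1 = 44/27 ≈ 1.630 bits/symbol.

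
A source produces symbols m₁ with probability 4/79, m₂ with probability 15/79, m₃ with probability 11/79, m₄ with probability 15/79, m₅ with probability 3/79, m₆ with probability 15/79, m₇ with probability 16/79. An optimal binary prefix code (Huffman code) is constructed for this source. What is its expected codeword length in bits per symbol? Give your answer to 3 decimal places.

2.696 bits/symbol

Repeatedly combine the two least-probable nodes; the expected code length is the sum of the merged weights.
merge 3/79 + 4/79 → 7/79
merge 7/79 + 11/79 → 18/79
merge 15/79 + 15/79 → 30/79
merge 15/79 + 16/79 → 31/79
merge 18/79 + 30/79 → 48/79
merge 31/79 + 48/79 → 1
L = 7/79 + 18/79 + 30/79 + 31/79 + 48/79 + 1 = 213/79 ≈ 2.696 bits/symbol.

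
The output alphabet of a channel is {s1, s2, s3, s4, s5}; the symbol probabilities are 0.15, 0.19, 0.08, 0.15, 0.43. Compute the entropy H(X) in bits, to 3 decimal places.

H = −Σ pᵢ log₂ pᵢ.
−0.15·log₂(0.15) = 0.4105
−0.19·log₂(0.19) = 0.4552
−0.08·log₂(0.08) = 0.2915
−0.15·log₂(0.15) = 0.4105
−0.43·log₂(0.43) = 0.5236
Sum ≈ 2.0914 → 2.091 bits.

2.091 bits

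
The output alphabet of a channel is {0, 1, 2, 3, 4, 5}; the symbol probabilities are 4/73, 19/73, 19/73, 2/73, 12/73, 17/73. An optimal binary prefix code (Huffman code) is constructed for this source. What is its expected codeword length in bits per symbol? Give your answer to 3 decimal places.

Repeatedly combine the two least-probable nodes; the expected code length is the sum of the merged weights.
merge 2/73 + 4/73 → 6/73
merge 6/73 + 12/73 → 18/73
merge 17/73 + 18/73 → 35/73
merge 19/73 + 19/73 → 38/73
merge 35/73 + 38/73 → 1
L = 6/73 + 18/73 + 35/73 + 38/73 + 1 = 170/73 ≈ 2.329 bits/symbol.

2.329 bits/symbol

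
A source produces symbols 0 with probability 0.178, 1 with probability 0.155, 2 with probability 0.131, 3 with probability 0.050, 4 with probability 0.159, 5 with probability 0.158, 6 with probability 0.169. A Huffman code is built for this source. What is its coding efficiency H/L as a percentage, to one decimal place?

Entropy H = −Σ p log₂ p ≈ 2.7362 bits.
Huffman merges: 1/20+131/1000→181/1000; 31/200+79/500→313/1000; 159/1000+169/1000→41/125; 89/500+181/1000→359/1000; 313/1000+41/125→641/1000; 359/1000+641/1000→1. L = 1411/500 ≈ 2.8220.
Efficiency = H/L = 2.7362/2.8220 = 97.0%.

97.0%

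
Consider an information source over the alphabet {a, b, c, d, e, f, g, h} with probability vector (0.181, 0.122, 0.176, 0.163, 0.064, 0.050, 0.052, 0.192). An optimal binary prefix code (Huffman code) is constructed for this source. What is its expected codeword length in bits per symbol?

2.895 bits/symbol

Repeatedly combine the two least-probable nodes; the expected code length is the sum of the merged weights.
merge 1/20 + 13/250 → 51/500
merge 8/125 + 51/500 → 83/500
merge 61/500 + 163/1000 → 57/200
merge 83/500 + 22/125 → 171/500
merge 181/1000 + 24/125 → 373/1000
merge 57/200 + 171/500 → 627/1000
merge 373/1000 + 627/1000 → 1
L = 51/500 + 83/500 + 57/200 + 171/500 + 373/1000 + 627/1000 + 1 = 579/200 = 2.895 bits/symbol.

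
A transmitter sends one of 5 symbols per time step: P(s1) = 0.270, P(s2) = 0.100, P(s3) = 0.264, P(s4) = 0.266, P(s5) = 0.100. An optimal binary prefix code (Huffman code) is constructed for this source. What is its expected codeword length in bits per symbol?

2.2 bits/symbol

Repeatedly combine the two least-probable nodes; the expected code length is the sum of the merged weights.
merge 1/10 + 1/10 → 1/5
merge 1/5 + 33/125 → 58/125
merge 133/500 + 27/100 → 67/125
merge 58/125 + 67/125 → 1
L = 1/5 + 58/125 + 67/125 + 1 = 11/5 = 2.2 bits/symbol.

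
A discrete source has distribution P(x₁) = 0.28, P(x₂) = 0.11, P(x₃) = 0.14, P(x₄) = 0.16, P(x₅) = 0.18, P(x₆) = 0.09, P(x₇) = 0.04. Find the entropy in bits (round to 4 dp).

H = −Σ pᵢ log₂ pᵢ.
−0.28·log₂(0.28) = 0.5142
−0.11·log₂(0.11) = 0.3503
−0.14·log₂(0.14) = 0.3971
−0.16·log₂(0.16) = 0.4230
−0.18·log₂(0.18) = 0.4453
−0.09·log₂(0.09) = 0.3127
−0.04·log₂(0.04) = 0.1858
Sum ≈ 2.6283 → 2.6283 bits.

2.6283 bits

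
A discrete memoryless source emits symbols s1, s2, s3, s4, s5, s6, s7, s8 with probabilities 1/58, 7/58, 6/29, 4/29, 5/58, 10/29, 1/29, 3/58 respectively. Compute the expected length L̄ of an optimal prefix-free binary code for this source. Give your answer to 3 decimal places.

Repeatedly combine the two least-probable nodes; the expected code length is the sum of the merged weights.
merge 1/58 + 1/29 → 3/58
merge 3/58 + 3/58 → 3/29
merge 5/58 + 3/29 → 11/58
merge 7/58 + 4/29 → 15/58
merge 11/58 + 6/29 → 23/58
merge 15/58 + 10/29 → 35/58
merge 23/58 + 35/58 → 1
L = 3/58 + 3/29 + 11/58 + 15/58 + 23/58 + 35/58 + 1 = 151/58 ≈ 2.603 bits/symbol.

2.603 bits/symbol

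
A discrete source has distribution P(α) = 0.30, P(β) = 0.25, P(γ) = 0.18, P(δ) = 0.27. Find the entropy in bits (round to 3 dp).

1.976 bits

H = −Σ pᵢ log₂ pᵢ.
−0.30·log₂(0.30) = 0.5211
−0.25·log₂(0.25) = 0.5000
−0.18·log₂(0.18) = 0.4453
−0.27·log₂(0.27) = 0.5100
Sum ≈ 1.9764 → 1.976 bits.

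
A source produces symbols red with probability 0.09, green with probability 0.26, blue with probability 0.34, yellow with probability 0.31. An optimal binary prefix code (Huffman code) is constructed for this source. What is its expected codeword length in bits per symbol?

Repeatedly combine the two least-probable nodes; the expected code length is the sum of the merged weights.
merge 9/100 + 13/50 → 7/20
merge 31/100 + 17/50 → 13/20
merge 7/20 + 13/20 → 1
L = 7/20 + 13/20 + 1 = 2 bits/symbol.

2 bits/symbol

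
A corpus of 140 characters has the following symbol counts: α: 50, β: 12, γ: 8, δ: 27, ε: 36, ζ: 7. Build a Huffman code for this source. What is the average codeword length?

2.3 bits/symbol

Probabilities are the counts divided by 140.
Repeatedly combine the two least-probable nodes; the expected code length is the sum of the merged weights.
merge 1/20 + 2/35 → 3/28
merge 3/35 + 3/28 → 27/140
merge 27/140 + 27/140 → 27/70
merge 9/35 + 5/14 → 43/70
merge 27/70 + 43/70 → 1
L = 3/28 + 27/140 + 27/70 + 43/70 + 1 = 23/10 = 2.3 bits/symbol.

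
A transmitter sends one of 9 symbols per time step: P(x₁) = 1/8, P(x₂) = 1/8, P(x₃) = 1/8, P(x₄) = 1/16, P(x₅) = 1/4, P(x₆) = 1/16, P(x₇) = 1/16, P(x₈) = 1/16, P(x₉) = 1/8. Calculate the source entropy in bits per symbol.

Each probability is a power of 1/2, so log₂(1/p) is an integer.
H = Σ p·log₂(1/p) = 1/8·3 + 1/8·3 + 1/8·3 + 1/16·4 + 1/4·2 + 1/16·4 + 1/16·4 + 1/16·4 + 1/8·3 = 3 bits.

3 bits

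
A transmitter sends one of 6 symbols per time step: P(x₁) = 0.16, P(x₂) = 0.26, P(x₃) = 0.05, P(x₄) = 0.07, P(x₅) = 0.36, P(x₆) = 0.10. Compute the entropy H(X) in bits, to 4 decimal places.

H = −Σ pᵢ log₂ pᵢ.
−0.16·log₂(0.16) = 0.4230
−0.26·log₂(0.26) = 0.5053
−0.05·log₂(0.05) = 0.2161
−0.07·log₂(0.07) = 0.2686
−0.36·log₂(0.36) = 0.5306
−0.10·log₂(0.10) = 0.3322
Sum ≈ 2.2758 → 2.2758 bits.

2.2758 bits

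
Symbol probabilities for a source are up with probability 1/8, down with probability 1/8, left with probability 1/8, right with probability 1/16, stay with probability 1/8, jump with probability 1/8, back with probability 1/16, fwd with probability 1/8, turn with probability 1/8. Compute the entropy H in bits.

Each probability is a power of 1/2, so log₂(1/p) is an integer.
H = Σ p·log₂(1/p) = 1/8·3 + 1/8·3 + 1/8·3 + 1/16·4 + 1/8·3 + 1/8·3 + 1/16·4 + 1/8·3 + 1/8·3 = 3.125 bits.

3.125 bits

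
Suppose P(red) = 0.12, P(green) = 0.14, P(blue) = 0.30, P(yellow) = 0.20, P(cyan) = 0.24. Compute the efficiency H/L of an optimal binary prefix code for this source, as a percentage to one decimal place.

99.3%

Entropy H = −Σ p log₂ p ≈ 2.2438 bits.
Huffman merges: 3/25+7/50→13/50; 1/5+6/25→11/25; 13/50+3/10→14/25; 11/25+14/25→1. L = 113/50 ≈ 2.2600.
Efficiency = H/L = 2.2438/2.2600 = 99.3%.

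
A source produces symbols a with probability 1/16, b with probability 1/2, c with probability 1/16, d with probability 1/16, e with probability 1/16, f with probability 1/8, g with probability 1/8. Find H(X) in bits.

Each probability is a power of 1/2, so log₂(1/p) is an integer.
H = Σ p·log₂(1/p) = 1/16·4 + 1/2·1 + 1/16·4 + 1/16·4 + 1/16·4 + 1/8·3 + 1/8·3 = 2.25 bits.

2.25 bits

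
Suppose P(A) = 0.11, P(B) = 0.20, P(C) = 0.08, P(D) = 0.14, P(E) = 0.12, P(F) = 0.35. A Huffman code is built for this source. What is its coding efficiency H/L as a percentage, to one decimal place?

98.0%

Entropy H = −Σ p log₂ p ≈ 2.4005 bits.
Huffman merges: 2/25+11/100→19/100; 3/25+7/50→13/50; 19/100+1/5→39/100; 13/50+7/20→61/100; 39/100+61/100→1. L = 49/20 ≈ 2.4500.
Efficiency = H/L = 2.4005/2.4500 = 98.0%.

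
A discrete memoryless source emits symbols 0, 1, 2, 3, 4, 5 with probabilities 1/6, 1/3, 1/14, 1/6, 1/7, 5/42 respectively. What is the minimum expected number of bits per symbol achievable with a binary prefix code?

Repeatedly combine the two least-probable nodes; the expected code length is the sum of the merged weights.
merge 1/14 + 5/42 → 4/21
merge 1/7 + 1/6 → 13/42
merge 1/6 + 4/21 → 5/14
merge 13/42 + 1/3 → 9/14
merge 5/14 + 9/14 → 1
L = 4/21 + 13/42 + 5/14 + 9/14 + 1 = 5/2 = 2.5 bits/symbol.

2.5 bits/symbol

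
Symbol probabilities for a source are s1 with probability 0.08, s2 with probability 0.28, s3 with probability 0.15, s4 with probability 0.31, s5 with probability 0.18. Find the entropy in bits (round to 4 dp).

2.1854 bits

H = −Σ pᵢ log₂ pᵢ.
−0.08·log₂(0.08) = 0.2915
−0.28·log₂(0.28) = 0.5142
−0.15·log₂(0.15) = 0.4105
−0.31·log₂(0.31) = 0.5238
−0.18·log₂(0.18) = 0.4453
Sum ≈ 2.1854 → 2.1854 bits.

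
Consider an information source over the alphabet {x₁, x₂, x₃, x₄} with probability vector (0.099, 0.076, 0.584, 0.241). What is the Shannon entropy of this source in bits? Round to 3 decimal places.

1.561 bits

H = −Σ pᵢ log₂ pᵢ.
−0.099·log₂(0.099) = 0.3303
−0.076·log₂(0.076) = 0.2826
−0.584·log₂(0.584) = 0.4532
−0.241·log₂(0.241) = 0.4947
Sum ≈ 1.5608 → 1.561 bits.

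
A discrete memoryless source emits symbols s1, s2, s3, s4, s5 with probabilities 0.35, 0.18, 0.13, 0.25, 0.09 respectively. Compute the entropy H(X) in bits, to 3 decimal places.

2.171 bits

H = −Σ pᵢ log₂ pᵢ.
−0.35·log₂(0.35) = 0.5301
−0.18·log₂(0.18) = 0.4453
−0.13·log₂(0.13) = 0.3826
−0.25·log₂(0.25) = 0.5000
−0.09·log₂(0.09) = 0.3127
Sum ≈ 2.1707 → 2.171 bits.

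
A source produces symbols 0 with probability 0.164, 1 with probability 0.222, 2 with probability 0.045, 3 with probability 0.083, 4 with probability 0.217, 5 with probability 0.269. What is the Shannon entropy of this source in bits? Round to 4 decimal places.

H = −Σ pᵢ log₂ pᵢ.
−0.164·log₂(0.164) = 0.4278
−0.222·log₂(0.222) = 0.4820
−0.045·log₂(0.045) = 0.2013
−0.083·log₂(0.083) = 0.2980
−0.217·log₂(0.217) = 0.4783
−0.269·log₂(0.269) = 0.5096
Sum ≈ 2.3970 → 2.3970 bits.

2.3970 bits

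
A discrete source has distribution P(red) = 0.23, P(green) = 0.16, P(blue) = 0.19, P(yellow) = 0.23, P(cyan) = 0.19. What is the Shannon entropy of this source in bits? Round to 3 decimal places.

2.309 bits

H = −Σ pᵢ log₂ pᵢ.
−0.23·log₂(0.23) = 0.4877
−0.16·log₂(0.16) = 0.4230
−0.19·log₂(0.19) = 0.4552
−0.23·log₂(0.23) = 0.4877
−0.19·log₂(0.19) = 0.4552
Sum ≈ 2.3088 → 2.309 bits.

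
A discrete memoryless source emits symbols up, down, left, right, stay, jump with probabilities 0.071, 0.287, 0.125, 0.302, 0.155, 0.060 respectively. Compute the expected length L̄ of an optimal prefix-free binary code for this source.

2.387 bits/symbol

Repeatedly combine the two least-probable nodes; the expected code length is the sum of the merged weights.
merge 3/50 + 71/1000 → 131/1000
merge 1/8 + 131/1000 → 32/125
merge 31/200 + 32/125 → 411/1000
merge 287/1000 + 151/500 → 589/1000
merge 411/1000 + 589/1000 → 1
L = 131/1000 + 32/125 + 411/1000 + 589/1000 + 1 = 2387/1000 = 2.387 bits/symbol.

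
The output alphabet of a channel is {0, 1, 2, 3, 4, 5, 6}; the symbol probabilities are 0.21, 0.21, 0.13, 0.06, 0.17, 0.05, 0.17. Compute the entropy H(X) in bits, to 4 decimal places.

H = −Σ pᵢ log₂ pᵢ.
−0.21·log₂(0.21) = 0.4728
−0.21·log₂(0.21) = 0.4728
−0.13·log₂(0.13) = 0.3826
−0.06·log₂(0.06) = 0.2435
−0.17·log₂(0.17) = 0.4346
−0.05·log₂(0.05) = 0.2161
−0.17·log₂(0.17) = 0.4346
Sum ≈ 2.6571 → 2.6571 bits.

2.6571 bits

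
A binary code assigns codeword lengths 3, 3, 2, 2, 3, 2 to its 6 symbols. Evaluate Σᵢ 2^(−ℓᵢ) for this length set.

1.125

With common denominator 2^3 = 8: Σ 2^(−ℓᵢ) = 1/8 + 1/8 + 2/8 + 2/8 + 1/8 + 2/8 = 9/8 = 1.125.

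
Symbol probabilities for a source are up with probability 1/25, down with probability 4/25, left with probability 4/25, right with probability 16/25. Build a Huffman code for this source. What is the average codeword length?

1.56 bits/symbol

Repeatedly combine the two least-probable nodes; the expected code length is the sum of the merged weights.
merge 1/25 + 4/25 → 1/5
merge 4/25 + 1/5 → 9/25
merge 9/25 + 16/25 → 1
L = 1/5 + 9/25 + 1 = 39/25 = 1.56 bits/symbol.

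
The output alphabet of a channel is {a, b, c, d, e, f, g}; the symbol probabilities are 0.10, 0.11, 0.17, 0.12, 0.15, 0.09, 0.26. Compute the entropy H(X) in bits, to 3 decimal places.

H = −Σ pᵢ log₂ pᵢ.
−0.10·log₂(0.10) = 0.3322
−0.11·log₂(0.11) = 0.3503
−0.17·log₂(0.17) = 0.4346
−0.12·log₂(0.12) = 0.3671
−0.15·log₂(0.15) = 0.4105
−0.09·log₂(0.09) = 0.3127
−0.26·log₂(0.26) = 0.5053
Sum ≈ 2.7126 → 2.713 bits.

2.713 bits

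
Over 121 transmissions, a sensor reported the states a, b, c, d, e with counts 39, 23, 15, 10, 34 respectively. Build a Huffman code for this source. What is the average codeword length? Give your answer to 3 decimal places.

Probabilities are the counts divided by 121.
Repeatedly combine the two least-probable nodes; the expected code length is the sum of the merged weights.
merge 10/121 + 15/121 → 25/121
merge 23/121 + 25/121 → 48/121
merge 34/121 + 39/121 → 73/121
merge 48/121 + 73/121 → 1
L = 25/121 + 48/121 + 73/121 + 1 = 267/121 ≈ 2.207 bits/symbol.

2.207 bits/symbol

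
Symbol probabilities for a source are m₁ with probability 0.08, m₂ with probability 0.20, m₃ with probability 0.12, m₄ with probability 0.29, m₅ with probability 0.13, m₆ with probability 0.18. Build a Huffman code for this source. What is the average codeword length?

Repeatedly combine the two least-probable nodes; the expected code length is the sum of the merged weights.
merge 2/25 + 3/25 → 1/5
merge 13/100 + 9/50 → 31/100
merge 1/5 + 1/5 → 2/5
merge 29/100 + 31/100 → 3/5
merge 2/5 + 3/5 → 1
L = 1/5 + 31/100 + 2/5 + 3/5 + 1 = 251/100 = 2.51 bits/symbol.

2.51 bits/symbol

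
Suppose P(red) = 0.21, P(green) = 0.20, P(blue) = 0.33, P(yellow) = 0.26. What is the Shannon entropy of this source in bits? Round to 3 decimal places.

H = −Σ pᵢ log₂ pᵢ.
−0.21·log₂(0.21) = 0.4728
−0.20·log₂(0.20) = 0.4644
−0.33·log₂(0.33) = 0.5278
−0.26·log₂(0.26) = 0.5053
Sum ≈ 1.9703 → 1.970 bits.

1.970 bits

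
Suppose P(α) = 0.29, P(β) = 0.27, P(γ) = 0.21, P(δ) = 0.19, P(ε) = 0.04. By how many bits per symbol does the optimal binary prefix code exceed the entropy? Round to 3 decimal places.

0.088 bits

Entropy H = −Σ p log₂ p ≈ 2.1417 bits.
Huffman merges: 1/25+19/100→23/100; 21/100+23/100→11/25; 27/100+29/100→14/25; 11/25+14/25→1. L = 223/100 ≈ 2.2300.
L − H = 2.2300 − 2.1417 = 0.088 bits.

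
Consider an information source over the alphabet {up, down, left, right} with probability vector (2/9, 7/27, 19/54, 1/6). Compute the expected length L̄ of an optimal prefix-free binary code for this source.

2 bits/symbol

Repeatedly combine the two least-probable nodes; the expected code length is the sum of the merged weights.
merge 1/6 + 2/9 → 7/18
merge 7/27 + 19/54 → 11/18
merge 7/18 + 11/18 → 1
L = 7/18 + 11/18 + 1 = 2 bits/symbol.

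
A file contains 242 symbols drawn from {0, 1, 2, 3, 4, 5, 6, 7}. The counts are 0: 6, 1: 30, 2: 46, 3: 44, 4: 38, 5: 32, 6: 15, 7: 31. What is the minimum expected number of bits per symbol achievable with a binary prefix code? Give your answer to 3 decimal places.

2.897 bits/symbol

Probabilities are the counts divided by 242.
Repeatedly combine the two least-probable nodes; the expected code length is the sum of the merged weights.
merge 3/121 + 15/242 → 21/242
merge 21/242 + 15/121 → 51/242
merge 31/242 + 16/121 → 63/242
merge 19/121 + 2/11 → 41/121
merge 23/121 + 51/242 → 97/242
merge 63/242 + 41/121 → 145/242
merge 97/242 + 145/242 → 1
L = 21/242 + 51/242 + 63/242 + 41/121 + 97/242 + 145/242 + 1 = 701/242 ≈ 2.897 bits/symbol.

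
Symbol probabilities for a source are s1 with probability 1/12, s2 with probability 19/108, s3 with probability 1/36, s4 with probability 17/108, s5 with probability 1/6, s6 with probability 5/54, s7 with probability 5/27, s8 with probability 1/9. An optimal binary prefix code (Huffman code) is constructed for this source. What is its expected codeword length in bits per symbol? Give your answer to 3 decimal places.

Repeatedly combine the two least-probable nodes; the expected code length is the sum of the merged weights.
merge 1/36 + 1/12 → 1/9
merge 5/54 + 1/9 → 11/54
merge 1/9 + 17/108 → 29/108
merge 1/6 + 19/108 → 37/108
merge 5/27 + 11/54 → 7/18
merge 29/108 + 37/108 → 11/18
merge 7/18 + 11/18 → 1
L = 1/9 + 11/54 + 29/108 + 37/108 + 7/18 + 11/18 + 1 = 79/27 ≈ 2.926 bits/symbol.

2.926 bits/symbol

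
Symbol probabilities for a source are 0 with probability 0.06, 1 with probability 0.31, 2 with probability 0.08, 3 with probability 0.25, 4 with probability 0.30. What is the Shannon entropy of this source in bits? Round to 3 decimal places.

H = −Σ pᵢ log₂ pᵢ.
−0.06·log₂(0.06) = 0.2435
−0.31·log₂(0.31) = 0.5238
−0.08·log₂(0.08) = 0.2915
−0.25·log₂(0.25) = 0.5000
−0.30·log₂(0.30) = 0.5211
Sum ≈ 2.0799 → 2.080 bits.

2.080 bits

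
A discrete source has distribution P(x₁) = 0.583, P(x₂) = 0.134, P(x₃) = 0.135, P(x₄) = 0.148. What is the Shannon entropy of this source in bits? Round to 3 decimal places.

1.640 bits

H = −Σ pᵢ log₂ pᵢ.
−0.583·log₂(0.583) = 0.4538
−0.134·log₂(0.134) = 0.3886
−0.135·log₂(0.135) = 0.3900
−0.148·log₂(0.148) = 0.4079
Sum ≈ 1.6403 → 1.640 bits.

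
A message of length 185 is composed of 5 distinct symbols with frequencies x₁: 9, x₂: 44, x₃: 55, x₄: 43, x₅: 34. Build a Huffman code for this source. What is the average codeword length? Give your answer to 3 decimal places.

2.232 bits/symbol

Probabilities are the counts divided by 185.
Repeatedly combine the two least-probable nodes; the expected code length is the sum of the merged weights.
merge 9/185 + 34/185 → 43/185
merge 43/185 + 43/185 → 86/185
merge 44/185 + 11/37 → 99/185
merge 86/185 + 99/185 → 1
L = 43/185 + 86/185 + 99/185 + 1 = 413/185 ≈ 2.232 bits/symbol.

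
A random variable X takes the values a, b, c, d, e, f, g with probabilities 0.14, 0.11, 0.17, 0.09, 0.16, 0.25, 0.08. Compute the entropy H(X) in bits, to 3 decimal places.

2.709 bits

H = −Σ pᵢ log₂ pᵢ.
−0.14·log₂(0.14) = 0.3971
−0.11·log₂(0.11) = 0.3503
−0.17·log₂(0.17) = 0.4346
−0.09·log₂(0.09) = 0.3127
−0.16·log₂(0.16) = 0.4230
−0.25·log₂(0.25) = 0.5000
−0.08·log₂(0.08) = 0.2915
Sum ≈ 2.7092 → 2.709 bits.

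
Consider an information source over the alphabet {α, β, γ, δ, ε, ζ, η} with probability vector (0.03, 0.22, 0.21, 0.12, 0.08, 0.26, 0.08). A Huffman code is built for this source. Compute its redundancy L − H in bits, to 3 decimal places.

Entropy H = −Σ p log₂ p ≈ 2.5605 bits.
Huffman merges: 3/100+2/25→11/100; 2/25+11/100→19/100; 3/25+19/100→31/100; 21/100+11/50→43/100; 13/50+31/100→57/100; 43/100+57/100→1. L = 261/100 ≈ 2.6100.
L − H = 2.6100 − 2.5605 = 0.049 bits.

0.049 bits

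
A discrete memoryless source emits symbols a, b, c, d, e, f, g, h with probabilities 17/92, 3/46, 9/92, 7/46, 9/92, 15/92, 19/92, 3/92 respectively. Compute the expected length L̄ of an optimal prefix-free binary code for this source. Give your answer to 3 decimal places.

Repeatedly combine the two least-probable nodes; the expected code length is the sum of the merged weights.
merge 3/92 + 3/46 → 9/92
merge 9/92 + 9/92 → 9/46
merge 9/92 + 7/46 → 1/4
merge 15/92 + 17/92 → 8/23
merge 9/46 + 19/92 → 37/92
merge 1/4 + 8/23 → 55/92
merge 37/92 + 55/92 → 1
L = 9/92 + 9/46 + 1/4 + 8/23 + 37/92 + 55/92 + 1 = 133/46 ≈ 2.891 bits/symbol.

2.891 bits/symbol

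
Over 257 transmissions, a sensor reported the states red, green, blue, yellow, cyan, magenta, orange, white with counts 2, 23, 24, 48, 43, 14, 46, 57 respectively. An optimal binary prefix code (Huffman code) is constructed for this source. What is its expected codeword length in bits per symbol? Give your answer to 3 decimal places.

2.805 bits/symbol

Probabilities are the counts divided by 257.
Repeatedly combine the two least-probable nodes; the expected code length is the sum of the merged weights.
merge 2/257 + 14/257 → 16/257
merge 16/257 + 23/257 → 39/257
merge 24/257 + 39/257 → 63/257
merge 43/257 + 46/257 → 89/257
merge 48/257 + 57/257 → 105/257
merge 63/257 + 89/257 → 152/257
merge 105/257 + 152/257 → 1
L = 16/257 + 39/257 + 63/257 + 89/257 + 105/257 + 152/257 + 1 = 721/257 ≈ 2.805 bits/symbol.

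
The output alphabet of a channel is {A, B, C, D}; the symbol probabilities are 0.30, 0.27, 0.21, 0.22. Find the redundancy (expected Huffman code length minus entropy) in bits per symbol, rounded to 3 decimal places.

0.015 bits

Entropy H = −Σ p log₂ p ≈ 1.9845 bits.
Huffman merges: 21/100+11/50→43/100; 27/100+3/10→57/100; 43/100+57/100→1. L = 2 ≈ 2.0000.
L − H = 2.0000 − 1.9845 = 0.015 bits.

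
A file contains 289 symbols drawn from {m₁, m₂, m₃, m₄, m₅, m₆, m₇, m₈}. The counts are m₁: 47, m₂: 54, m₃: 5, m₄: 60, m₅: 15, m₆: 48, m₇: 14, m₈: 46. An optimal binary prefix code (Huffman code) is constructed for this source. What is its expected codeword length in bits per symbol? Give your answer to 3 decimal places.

2.789 bits/symbol

Probabilities are the counts divided by 289.
Repeatedly combine the two least-probable nodes; the expected code length is the sum of the merged weights.
merge 5/289 + 14/289 → 19/289
merge 15/289 + 19/289 → 2/17
merge 2/17 + 46/289 → 80/289
merge 47/289 + 48/289 → 95/289
merge 54/289 + 60/289 → 114/289
merge 80/289 + 95/289 → 175/289
merge 114/289 + 175/289 → 1
L = 19/289 + 2/17 + 80/289 + 95/289 + 114/289 + 175/289 + 1 = 806/289 ≈ 2.789 bits/symbol.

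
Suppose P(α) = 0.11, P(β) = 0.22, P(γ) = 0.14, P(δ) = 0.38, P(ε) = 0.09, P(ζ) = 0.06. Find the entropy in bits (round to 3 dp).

2.315 bits

H = −Σ pᵢ log₂ pᵢ.
−0.11·log₂(0.11) = 0.3503
−0.22·log₂(0.22) = 0.4806
−0.14·log₂(0.14) = 0.3971
−0.38·log₂(0.38) = 0.5305
−0.09·log₂(0.09) = 0.3127
−0.06·log₂(0.06) = 0.2435
Sum ≈ 2.3146 → 2.315 bits.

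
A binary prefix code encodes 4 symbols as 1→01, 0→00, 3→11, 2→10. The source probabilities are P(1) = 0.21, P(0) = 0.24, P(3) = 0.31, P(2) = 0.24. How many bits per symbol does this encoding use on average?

L̄ = Σ pᵢ·ℓᵢ = 0.21·2 + 0.24·2 + 0.31·2 + 0.24·2 = 2 bits/symbol.

2 bits/symbol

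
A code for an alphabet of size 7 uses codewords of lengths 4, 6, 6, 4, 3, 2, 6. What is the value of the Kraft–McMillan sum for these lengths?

0.546875

With common denominator 2^6 = 64: Σ 2^(−ℓᵢ) = 4/64 + 1/64 + 1/64 + 4/64 + 8/64 + 16/64 + 1/64 = 35/64 = 0.546875.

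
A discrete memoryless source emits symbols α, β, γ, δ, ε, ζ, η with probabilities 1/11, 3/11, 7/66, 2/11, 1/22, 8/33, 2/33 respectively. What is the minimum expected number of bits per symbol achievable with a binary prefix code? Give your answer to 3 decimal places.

2.591 bits/symbol

Repeatedly combine the two least-probable nodes; the expected code length is the sum of the merged weights.
merge 1/22 + 2/33 → 7/66
merge 1/11 + 7/66 → 13/66
merge 7/66 + 2/11 → 19/66
merge 13/66 + 8/33 → 29/66
merge 3/11 + 19/66 → 37/66
merge 29/66 + 37/66 → 1
L = 7/66 + 13/66 + 19/66 + 29/66 + 37/66 + 1 = 57/22 ≈ 2.591 bits/symbol.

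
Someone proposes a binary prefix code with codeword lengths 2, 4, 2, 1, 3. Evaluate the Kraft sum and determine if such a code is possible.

1.1875; no

With common denominator 2^4 = 16: Σ 2^(−ℓᵢ) = 4/16 + 1/16 + 4/16 + 8/16 + 2/16 = 19/16 = 1.1875.
Kraft's inequality requires Σ ≤ 1; here Σ = 1.1875 > 1, so no such prefix code exists.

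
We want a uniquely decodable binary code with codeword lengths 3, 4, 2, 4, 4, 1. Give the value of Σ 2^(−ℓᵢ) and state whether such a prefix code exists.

With common denominator 2^4 = 16: Σ 2^(−ℓᵢ) = 2/16 + 1/16 + 4/16 + 1/16 + 1/16 + 8/16 = 17/16 = 1.0625.
Kraft's inequality requires Σ ≤ 1; here Σ = 1.0625 > 1, so no such prefix code exists.

1.0625; no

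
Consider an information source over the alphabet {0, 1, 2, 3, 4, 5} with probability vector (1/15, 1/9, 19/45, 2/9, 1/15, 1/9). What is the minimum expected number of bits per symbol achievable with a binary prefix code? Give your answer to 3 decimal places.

2.289 bits/symbol

Repeatedly combine the two least-probable nodes; the expected code length is the sum of the merged weights.
merge 1/15 + 1/15 → 2/15
merge 1/9 + 1/9 → 2/9
merge 2/15 + 2/9 → 16/45
merge 2/9 + 16/45 → 26/45
merge 19/45 + 26/45 → 1
L = 2/15 + 2/9 + 16/45 + 26/45 + 1 = 103/45 ≈ 2.289 bits/symbol.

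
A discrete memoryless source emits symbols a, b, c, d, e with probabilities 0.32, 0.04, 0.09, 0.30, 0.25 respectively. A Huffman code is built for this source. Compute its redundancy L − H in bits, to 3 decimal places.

0.084 bits

Entropy H = −Σ p log₂ p ≈ 2.0455 bits.
Huffman merges: 1/25+9/100→13/100; 13/100+1/4→19/50; 3/10+8/25→31/50; 19/50+31/50→1. L = 213/100 ≈ 2.1300.
L − H = 2.1300 − 2.0455 = 0.084 bits.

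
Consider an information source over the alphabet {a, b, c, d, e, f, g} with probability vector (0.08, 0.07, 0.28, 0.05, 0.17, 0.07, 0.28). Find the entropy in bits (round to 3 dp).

2.508 bits

H = −Σ pᵢ log₂ pᵢ.
−0.08·log₂(0.08) = 0.2915
−0.07·log₂(0.07) = 0.2686
−0.28·log₂(0.28) = 0.5142
−0.05·log₂(0.05) = 0.2161
−0.17·log₂(0.17) = 0.4346
−0.07·log₂(0.07) = 0.2686
−0.28·log₂(0.28) = 0.5142
Sum ≈ 2.5077 → 2.508 bits.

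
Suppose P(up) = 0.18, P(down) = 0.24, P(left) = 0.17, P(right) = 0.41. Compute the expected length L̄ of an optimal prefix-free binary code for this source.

1.94 bits/symbol

Repeatedly combine the two least-probable nodes; the expected code length is the sum of the merged weights.
merge 17/100 + 9/50 → 7/20
merge 6/25 + 7/20 → 59/100
merge 41/100 + 59/100 → 1
L = 7/20 + 59/100 + 1 = 97/50 = 1.94 bits/symbol.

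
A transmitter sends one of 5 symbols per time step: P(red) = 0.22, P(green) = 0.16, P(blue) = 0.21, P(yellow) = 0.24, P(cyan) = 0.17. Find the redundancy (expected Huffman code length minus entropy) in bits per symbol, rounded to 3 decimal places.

Entropy H = −Σ p log₂ p ≈ 2.3051 bits.
Huffman merges: 4/25+17/100→33/100; 21/100+11/50→43/100; 6/25+33/100→57/100; 43/100+57/100→1. L = 233/100 ≈ 2.3300.
L − H = 2.3300 − 2.3051 = 0.025 bits.

0.025 bits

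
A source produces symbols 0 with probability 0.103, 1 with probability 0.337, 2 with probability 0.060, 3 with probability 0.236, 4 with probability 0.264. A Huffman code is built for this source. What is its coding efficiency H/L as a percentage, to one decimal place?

Entropy H = −Σ p log₂ p ≈ 2.1090 bits.
Huffman merges: 3/50+103/1000→163/1000; 163/1000+59/250→399/1000; 33/125+337/1000→601/1000; 399/1000+601/1000→1. L = 2163/1000 ≈ 2.1630.
Efficiency = H/L = 2.1090/2.1630 = 97.5%.

97.5%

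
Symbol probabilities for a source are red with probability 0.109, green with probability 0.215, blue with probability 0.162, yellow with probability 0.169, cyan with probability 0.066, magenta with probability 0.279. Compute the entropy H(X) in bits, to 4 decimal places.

H = −Σ pᵢ log₂ pᵢ.
−0.109·log₂(0.109) = 0.3485
−0.215·log₂(0.215) = 0.4768
−0.162·log₂(0.162) = 0.4254
−0.169·log₂(0.169) = 0.4335
−0.066·log₂(0.066) = 0.2588
−0.279·log₂(0.279) = 0.5138
Sum ≈ 2.4568 → 2.4568 bits.

2.4568 bits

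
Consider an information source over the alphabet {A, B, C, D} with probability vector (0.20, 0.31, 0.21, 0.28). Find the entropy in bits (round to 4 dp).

H = −Σ pᵢ log₂ pᵢ.
−0.20·log₂(0.20) = 0.4644
−0.31·log₂(0.31) = 0.5238
−0.21·log₂(0.21) = 0.4728
−0.28·log₂(0.28) = 0.5142
Sum ≈ 1.9752 → 1.9752 bits.

1.9752 bits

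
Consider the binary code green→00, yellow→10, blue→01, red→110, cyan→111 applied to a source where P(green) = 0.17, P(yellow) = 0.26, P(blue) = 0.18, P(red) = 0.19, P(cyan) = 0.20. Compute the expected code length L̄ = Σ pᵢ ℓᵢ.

2.39 bits/symbol

L̄ = Σ pᵢ·ℓᵢ = 0.17·2 + 0.26·2 + 0.18·2 + 0.19·3 + 0.20·3 = 2.39 bits/symbol.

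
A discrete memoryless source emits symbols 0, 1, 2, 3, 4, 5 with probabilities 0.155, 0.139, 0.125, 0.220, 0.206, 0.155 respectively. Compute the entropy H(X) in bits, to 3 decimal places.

2.555 bits

H = −Σ pᵢ log₂ pᵢ.
−0.155·log₂(0.155) = 0.4169
−0.139·log₂(0.139) = 0.3957
−0.125·log₂(0.125) = 0.3750
−0.220·log₂(0.220) = 0.4806
−0.206·log₂(0.206) = 0.4695
−0.155·log₂(0.155) = 0.4169
Sum ≈ 2.5546 → 2.555 bits.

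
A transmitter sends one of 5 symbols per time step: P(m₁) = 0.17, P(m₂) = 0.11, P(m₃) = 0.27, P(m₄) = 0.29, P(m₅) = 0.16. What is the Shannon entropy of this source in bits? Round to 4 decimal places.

2.2358 bits

H = −Σ pᵢ log₂ pᵢ.
−0.17·log₂(0.17) = 0.4346
−0.11·log₂(0.11) = 0.3503
−0.27·log₂(0.27) = 0.5100
−0.29·log₂(0.29) = 0.5179
−0.16·log₂(0.16) = 0.4230
Sum ≈ 2.2358 → 2.2358 bits.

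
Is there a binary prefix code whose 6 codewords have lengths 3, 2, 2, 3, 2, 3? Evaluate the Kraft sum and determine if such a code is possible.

1.125; no

With common denominator 2^3 = 8: Σ 2^(−ℓᵢ) = 1/8 + 2/8 + 2/8 + 1/8 + 2/8 + 1/8 = 9/8 = 1.125.
Kraft's inequality requires Σ ≤ 1; here Σ = 1.125 > 1, so no such prefix code exists.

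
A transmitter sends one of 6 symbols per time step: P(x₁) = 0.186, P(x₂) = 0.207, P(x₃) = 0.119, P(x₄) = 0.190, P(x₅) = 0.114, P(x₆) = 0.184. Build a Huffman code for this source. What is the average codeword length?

2.603 bits/symbol

Repeatedly combine the two least-probable nodes; the expected code length is the sum of the merged weights.
merge 57/500 + 119/1000 → 233/1000
merge 23/125 + 93/500 → 37/100
merge 19/100 + 207/1000 → 397/1000
merge 233/1000 + 37/100 → 603/1000
merge 397/1000 + 603/1000 → 1
L = 233/1000 + 37/100 + 397/1000 + 603/1000 + 1 = 2603/1000 = 2.603 bits/symbol.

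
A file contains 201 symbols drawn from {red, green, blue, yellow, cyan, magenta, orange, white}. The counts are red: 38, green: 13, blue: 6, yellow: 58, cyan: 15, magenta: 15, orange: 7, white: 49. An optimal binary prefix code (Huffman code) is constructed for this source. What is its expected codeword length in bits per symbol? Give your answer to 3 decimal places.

Probabilities are the counts divided by 201.
Repeatedly combine the two least-probable nodes; the expected code length is the sum of the merged weights.
merge 2/67 + 7/201 → 13/201
merge 13/201 + 13/201 → 26/201
merge 5/67 + 5/67 → 10/67
merge 26/201 + 10/67 → 56/201
merge 38/201 + 49/201 → 29/67
merge 56/201 + 58/201 → 38/67
merge 29/67 + 38/67 → 1
L = 13/201 + 26/201 + 10/67 + 56/201 + 29/67 + 38/67 + 1 = 527/201 ≈ 2.622 bits/symbol.

2.622 bits/symbol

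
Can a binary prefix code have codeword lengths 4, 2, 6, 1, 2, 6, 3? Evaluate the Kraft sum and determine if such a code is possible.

1.21875; no

With common denominator 2^6 = 64: Σ 2^(−ℓᵢ) = 4/64 + 16/64 + 1/64 + 32/64 + 16/64 + 1/64 + 8/64 = 78/64 = 1.21875.
Kraft's inequality requires Σ ≤ 1; here Σ = 1.21875 > 1, so no such prefix code exists.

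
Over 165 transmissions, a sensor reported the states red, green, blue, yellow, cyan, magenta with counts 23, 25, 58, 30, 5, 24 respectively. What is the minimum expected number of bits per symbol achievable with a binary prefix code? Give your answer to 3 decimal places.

Probabilities are the counts divided by 165.
Repeatedly combine the two least-probable nodes; the expected code length is the sum of the merged weights.
merge 1/33 + 23/165 → 28/165
merge 8/55 + 5/33 → 49/165
merge 28/165 + 2/11 → 58/165
merge 49/165 + 58/165 → 107/165
merge 58/165 + 107/165 → 1
L = 28/165 + 49/165 + 58/165 + 107/165 + 1 = 37/15 ≈ 2.467 bits/symbol.

2.467 bits/symbol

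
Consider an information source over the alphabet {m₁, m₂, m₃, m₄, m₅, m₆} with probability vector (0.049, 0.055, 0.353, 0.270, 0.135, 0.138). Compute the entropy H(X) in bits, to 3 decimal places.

2.268 bits

H = −Σ pᵢ log₂ pᵢ.
−0.049·log₂(0.049) = 0.2132
−0.055·log₂(0.055) = 0.2301
−0.353·log₂(0.353) = 0.5303
−0.270·log₂(0.270) = 0.5100
−0.135·log₂(0.135) = 0.3900
−0.138·log₂(0.138) = 0.3943
Sum ≈ 2.2680 → 2.268 bits.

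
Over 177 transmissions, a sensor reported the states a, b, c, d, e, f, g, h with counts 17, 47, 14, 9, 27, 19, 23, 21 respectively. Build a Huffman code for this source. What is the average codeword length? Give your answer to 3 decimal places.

Probabilities are the counts divided by 177.
Repeatedly combine the two least-probable nodes; the expected code length is the sum of the merged weights.
merge 3/59 + 14/177 → 23/177
merge 17/177 + 19/177 → 12/59
merge 7/59 + 23/177 → 44/177
merge 23/177 + 9/59 → 50/177
merge 12/59 + 44/177 → 80/177
merge 47/177 + 50/177 → 97/177
merge 80/177 + 97/177 → 1
L = 23/177 + 12/59 + 44/177 + 50/177 + 80/177 + 97/177 + 1 = 169/59 ≈ 2.864 bits/symbol.

2.864 bits/symbol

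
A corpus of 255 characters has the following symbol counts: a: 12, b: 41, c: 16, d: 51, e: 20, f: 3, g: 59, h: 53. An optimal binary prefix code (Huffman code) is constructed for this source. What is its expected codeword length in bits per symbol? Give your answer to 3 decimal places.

Probabilities are the counts divided by 255.
Repeatedly combine the two least-probable nodes; the expected code length is the sum of the merged weights.
merge 1/85 + 4/85 → 1/17
merge 1/17 + 16/255 → 31/255
merge 4/51 + 31/255 → 1/5
merge 41/255 + 1/5 → 92/255
merge 1/5 + 53/255 → 104/255
merge 59/255 + 92/255 → 151/255
merge 104/255 + 151/255 → 1
L = 1/17 + 31/255 + 1/5 + 92/255 + 104/255 + 151/255 + 1 = 233/85 ≈ 2.741 bits/symbol.

2.741 bits/symbol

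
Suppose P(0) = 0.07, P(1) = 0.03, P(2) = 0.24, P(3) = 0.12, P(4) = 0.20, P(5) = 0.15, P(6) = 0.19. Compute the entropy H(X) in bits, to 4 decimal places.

H = −Σ pᵢ log₂ pᵢ.
−0.07·log₂(0.07) = 0.2686
−0.03·log₂(0.03) = 0.1518
−0.24·log₂(0.24) = 0.4941
−0.12·log₂(0.12) = 0.3671
−0.20·log₂(0.20) = 0.4644
−0.15·log₂(0.15) = 0.4105
−0.19·log₂(0.19) = 0.4552
Sum ≈ 2.6117 → 2.6117 bits.

2.6117 bits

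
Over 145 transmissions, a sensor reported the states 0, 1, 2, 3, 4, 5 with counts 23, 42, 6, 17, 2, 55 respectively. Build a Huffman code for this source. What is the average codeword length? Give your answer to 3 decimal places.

Probabilities are the counts divided by 145.
Repeatedly combine the two least-probable nodes; the expected code length is the sum of the merged weights.
merge 2/145 + 6/145 → 8/145
merge 8/145 + 17/145 → 5/29
merge 23/145 + 5/29 → 48/145
merge 42/145 + 48/145 → 18/29
merge 11/29 + 18/29 → 1
L = 8/145 + 5/29 + 48/145 + 18/29 + 1 = 316/145 ≈ 2.179 bits/symbol.

2.179 bits/symbol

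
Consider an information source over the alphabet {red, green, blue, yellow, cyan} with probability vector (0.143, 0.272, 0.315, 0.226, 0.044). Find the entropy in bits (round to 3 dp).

2.120 bits

H = −Σ pᵢ log₂ pᵢ.
−0.143·log₂(0.143) = 0.4012
−0.272·log₂(0.272) = 0.5109
−0.315·log₂(0.315) = 0.5250
−0.226·log₂(0.226) = 0.4849
−0.044·log₂(0.044) = 0.1983
Sum ≈ 2.1203 → 2.120 bits.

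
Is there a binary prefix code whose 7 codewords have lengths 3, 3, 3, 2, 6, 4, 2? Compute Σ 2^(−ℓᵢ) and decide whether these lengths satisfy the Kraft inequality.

0.953125; yes

With common denominator 2^6 = 64: Σ 2^(−ℓᵢ) = 8/64 + 8/64 + 8/64 + 16/64 + 1/64 + 4/64 + 16/64 = 61/64 = 0.953125.
Kraft's inequality requires Σ ≤ 1; here Σ = 0.953125 ≤ 1, so such a prefix code exists.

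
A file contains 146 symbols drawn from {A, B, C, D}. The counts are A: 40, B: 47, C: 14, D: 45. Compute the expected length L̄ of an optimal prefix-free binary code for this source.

2 bits/symbol

Probabilities are the counts divided by 146.
Repeatedly combine the two least-probable nodes; the expected code length is the sum of the merged weights.
merge 7/73 + 20/73 → 27/73
merge 45/146 + 47/146 → 46/73
merge 27/73 + 46/73 → 1
L = 27/73 + 46/73 + 1 = 2 bits/symbol.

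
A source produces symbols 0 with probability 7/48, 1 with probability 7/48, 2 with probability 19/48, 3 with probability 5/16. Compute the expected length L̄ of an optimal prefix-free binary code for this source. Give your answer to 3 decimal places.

Repeatedly combine the two least-probable nodes; the expected code length is the sum of the merged weights.
merge 7/48 + 7/48 → 7/24
merge 7/24 + 5/16 → 29/48
merge 19/48 + 29/48 → 1
L = 7/24 + 29/48 + 1 = 91/48 ≈ 1.896 bits/symbol.

1.896 bits/symbol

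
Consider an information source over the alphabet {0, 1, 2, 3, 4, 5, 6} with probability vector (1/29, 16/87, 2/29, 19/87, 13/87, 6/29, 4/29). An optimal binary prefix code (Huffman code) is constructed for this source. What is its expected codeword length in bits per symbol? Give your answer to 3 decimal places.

Repeatedly combine the two least-probable nodes; the expected code length is the sum of the merged weights.
merge 1/29 + 2/29 → 3/29
merge 3/29 + 4/29 → 7/29
merge 13/87 + 16/87 → 1/3
merge 6/29 + 19/87 → 37/87
merge 7/29 + 1/3 → 50/87
merge 37/87 + 50/87 → 1
L = 3/29 + 7/29 + 1/3 + 37/87 + 50/87 + 1 = 233/87 ≈ 2.678 bits/symbol.

2.678 bits/symbol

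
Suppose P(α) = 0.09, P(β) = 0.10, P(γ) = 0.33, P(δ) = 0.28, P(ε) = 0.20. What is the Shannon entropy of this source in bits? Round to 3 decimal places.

2.151 bits

H = −Σ pᵢ log₂ pᵢ.
−0.09·log₂(0.09) = 0.3127
−0.10·log₂(0.10) = 0.3322
−0.33·log₂(0.33) = 0.5278
−0.28·log₂(0.28) = 0.5142
−0.20·log₂(0.20) = 0.4644
Sum ≈ 2.1513 → 2.151 bits.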